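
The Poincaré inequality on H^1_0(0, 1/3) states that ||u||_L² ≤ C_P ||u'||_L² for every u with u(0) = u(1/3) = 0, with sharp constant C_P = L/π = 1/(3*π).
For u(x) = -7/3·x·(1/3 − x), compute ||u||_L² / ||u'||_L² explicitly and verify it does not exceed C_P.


||u||_L² / ||u'||_L² = sqrt(10)/30 < C_P = 1/(3*π).

u(x) = -7/3·x·(1/3 − x), so u'(x) = 14*x/3 - 7/9.
u(x) = -7/3·x·(1/3 − x) vanishes at x = 0 and x = 1/3, so u ∈ H^1_0(0, 1/3). Differentiate via the product rule and integrate the resulting polynomials term by term.
  ∫_0^1/3 u² dx = ∫_0^1/3 (49*x^4/9 - 98*x^3/27 + 49*x^2/81) dx. Term by term:
    ∫_0^1/3 49*x^4/9 dx = 49/10935;  ∫_0^1/3 -98*x^3/27 dx = -49/4374;  ∫_0^1/3 49*x^2/81 dx = 49/6561.
  Sum: 49/10935 − 49/4374 + 49/6561 = 49/65610.
  ∫_0^1/3 (u')² dx = ∫_0^1/3 (196*x^2/9 - 196*x/27 + 49/81) dx. Term by term:
    ∫_0^1/3 196*x^2/9 dx = 196/729;  ∫_0^1/3 -196*x/27 dx = -98/243;  ∫_0^1/3 49/81 dx = 49/243.
  Sum: 196/729 − 98/243 + 49/243 = 49/729.
∫_0^1/3 u² dx = 49/65610, so ||u||_L² = 7*sqrt(10)/810.
∫_0^1/3 (u')² dx = 49/729, so ||u'||_L² = 7/27.
Ratio ||u||_L² / ||u'||_L² = sqrt(10)/30.
Sharp Poincaré constant on H^1_0(0, 1/3) is C_P = L/π = 1/(3*π), achieved by sin(3*π·x).
A polynomial bump cannot attain the sharp Poincaré constant (only the first sine eigenfunction does), so the ratio is strictly less than C_P, consistent with ||u||_L² ≤ C_P ||u'||_L².


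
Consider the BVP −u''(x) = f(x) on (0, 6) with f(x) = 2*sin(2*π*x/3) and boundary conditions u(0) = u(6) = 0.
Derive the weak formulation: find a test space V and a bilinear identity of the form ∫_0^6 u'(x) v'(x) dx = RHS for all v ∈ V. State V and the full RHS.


V = H^1_0(0, 6) (so v(0) = v(6) = 0); weak form: ∫_0^6 u'v' dx = ∫_0^6 (2*sin(2*π*x/3)) v dx for all v ∈ V.

Multiply both sides by a test function v and integrate from 0 to 6:
  ∫_0^6 −u''(x) v(x) dx = ∫_0^6 f(x) v(x) dx.
Integrate the LHS by parts once:
  ∫_0^6 −u'' v dx = −[u'(x) v(x)]_0^6 + ∫_0^6 u'(x) v'(x) dx.
Thus ∫_0^6 u'(x) v'(x) dx = ∫_0^6 f(x) v(x) dx + [u'(x) v(x)]_0^6.
Choose V so that boundary terms are either known or forced to vanish.
u is Dirichlet: u(0) = u(6) = 0. Let V = H^1_0(0, 6); then v(0) = v(6) = 0, and [u' v]_0^6 = 0.
Weak formulation: find u (satisfying any essential BC) such that ∫_0^6 u'(x) v'(x) dx = ∫_0^6 f v dx for all v ∈ V.
Substituting f(x) = 2*sin(2*π*x/3), the right-hand side is ∫_0^6 (2*sin(2*π*x/3)) v dx.


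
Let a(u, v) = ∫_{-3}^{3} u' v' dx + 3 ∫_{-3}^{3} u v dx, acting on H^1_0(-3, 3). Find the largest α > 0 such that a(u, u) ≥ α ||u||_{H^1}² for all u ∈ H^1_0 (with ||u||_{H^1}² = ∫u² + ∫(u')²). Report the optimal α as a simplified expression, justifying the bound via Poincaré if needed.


α = 1

Coercivity of a(·,·) on H^1_0(-3, 3) means a(u, u) ≥ α ||u||_{H^1}² for every u ∈ H^1_0.
The interval has length L = 6, and Poincaré/coercivity depend only on L. Here a(u, u) = ∫(u')² + (3)·∫u².
Here c = 3 ≥ 1, so a(u,u) = ∫(u')² + c∫u² ≥ ∫(u')² + ∫u² = ||u||_{H^1}², i.e. α = 1 works. No larger α is possible: a(u,u) ≥ α||u||_{H^1}² means (1−α)∫(u')² ≥ (α−c)∫u², and for the modes u_n = sin(nπ(x−x₀)/L) (x₀ the left endpoint) one has ∫u_n²/∫(u_n')² = (L/(nπ))² → 0, so a(u_n,u_n)/||u_n||_{H^1}² → 1. Hence the optimal constant is α = 1.
Therefore α = 1.


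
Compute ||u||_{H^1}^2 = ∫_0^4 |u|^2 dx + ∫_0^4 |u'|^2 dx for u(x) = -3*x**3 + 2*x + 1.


||u||_{H^1}^2 = 3589076/105

The H^1 norm (squared) on an interval (0, L) is
  ||u||_{H^1}^2 = ∫_0^L u(x)^2 dx + ∫_0^L u'(x)^2 dx.
Compute u'(x) = 2 - 9*x**2.
Then u(x)^2 = 9*x**6 - 12*x**4 - 6*x**3 + 4*x**2 + 4*x + 1 and u'(x)^2 = 81*x**4 - 36*x**2 + 4.
Integrate each monomial from 0 to 4 using ∫_0^4 c·x^n dx = c·4^(n+1)/(n+1):
  ∫_0^4 u(x)^2 dx = ∫_0^4 (9*x^6 - 12*x^4 - 6*x^3 + 4*x^2 + 4*x + 1) dx. Term by term:
    ∫_0^4 9*x^6 dx = 147456/7;  ∫_0^4 -12*x^4 dx = -12288/5;  ∫_0^4 -6*x^3 dx = -384;
    ∫_0^4 4*x^2 dx = 256/3;  ∫_0^4 4*x dx = 32;  ∫_0^4 1 dx = 4.
  Sum: 147456/7 − 12288/5 − 384 + 256/3 + 32 + 4 = 1926212/105.
  ∫_0^4 u'(x)^2 dx = ∫_0^4 (81*x^4 - 36*x^2 + 4) dx. Term by term:
    ∫_0^4 81*x^4 dx = 82944/5;  ∫_0^4 -36*x^2 dx = -768;  ∫_0^4 4 dx = 16.
  Sum: 82944/5 − 768 + 16 = 79184/5.
Adding: ||u||_{H^1}^2 = 1926212/105 + 79184/5 = 3589076/105.


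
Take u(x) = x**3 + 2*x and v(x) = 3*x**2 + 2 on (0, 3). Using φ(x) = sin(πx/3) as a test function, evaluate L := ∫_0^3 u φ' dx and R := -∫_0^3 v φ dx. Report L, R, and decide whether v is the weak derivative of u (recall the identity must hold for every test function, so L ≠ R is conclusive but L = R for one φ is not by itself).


LHS = -93/π + 324/π^3, RHS = -93/π + 324/π^3. Yes, v = u' weakly.

u(x) = x**3 + 2*x, classical derivative u'(x) = 3*x**2 + 2.
φ(x) = sin(πx/3), so φ'(x) = π*cos(π*x/3)/3.
Note φ(0) = φ(3) = 0, so the boundary term u·φ vanishes.
LHS = ∫_0^3 u(x) φ'(x) dx = ∫_0^3 (π*x^3*cos(π*x/3)/3 + 2*π*x*cos(π*x/3)/3) dx. Term by term:
  ∫_0^3 π*x^3*cos(π*x/3)/3 dx = -81/π + 324/π^3;  ∫_0^3 2*π*x*cos(π*x/3)/3 dx = -12/π.
Sum: -81/π + 324/π^3 − 12/π = -93/π + 324/π^3.
So LHS = -93/π + 324/π^3.
∫_0^3 v(x) φ(x) dx = ∫_0^3 (3*x^2*sin(π*x/3) + 2*sin(π*x/3)) dx. Term by term:
  ∫_0^3 2*sin(π*x/3) dx = 12/π;  ∫_0^3 3*x^2*sin(π*x/3) dx = -324/π^3 + 81/π.
Sum: 12/π + -324/π^3 + 81/π = -324/π^3 + 93/π.
So RHS = -∫_0^3 v(x) φ(x) dx = -93/π + 324/π^3.
LHS = RHS, so the identity holds for this test φ.
Moreover u is smooth here and v(x) = u'(x) = 3*x**2 + 2 pointwise, so the identity holds for every test function. Hence v is the weak derivative of u.


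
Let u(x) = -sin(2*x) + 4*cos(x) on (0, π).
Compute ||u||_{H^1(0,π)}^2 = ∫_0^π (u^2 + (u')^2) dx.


||u||_{H^1(0,π)}^2 = -64/3 + 37*π/2

u'(x) = -4*sin(x) - 2*cos(2*x).
Expand u² and (u')² and integrate term by term on (0, π), using: for integers n ≥ 1, ∫_0^π sin²(nx) dx = ∫_0^π cos²(nx) dx = π/2; for n ≠ n', ∫_0^π sin(nx)sin(n'x) dx = ∫_0^π cos(nx)cos(n'x) dx = 0; and by product-to-sum, ∫_0^π sin(nx)cos(n'x) dx = ½∫_0^π [sin((n+n')x) + sin((n−n')x)] dx, which is 0 when n+n' is even and 2n/(n²−n'²) when n+n' is odd (it need not vanish on (0, π)).
  u² squared terms: (-1)²·∫sin(2x)² dx = 1·π/2 = π/2;  (4)²·∫cos(x)² dx = 16·π/2 = 8*π.
  u² cross terms: 2·(-1)·(4)·∫sin(2x)·cos(x) dx = -8·(4/3) = -32/3.
  So ∫_0^π u² dx = π/2 + 8*π − 32/3 = -32/3 + 17*π/2.
  (u')² squared terms: (-4)²·∫sin(x)² dx = 16·π/2 = 8*π;  (-2)²·∫cos(2x)² dx = 4·π/2 = 2*π.
  (u')² cross terms: 2·(-4)·(-2)·∫sin(x)·cos(2x) dx = 16·(-2/3) = -32/3.
  So ∫_0^π (u')² dx = 8*π + 2*π − 32/3 = -32/3 + 10*π.
||u||_{H^1}^2 = (-32/3 + 17*π/2) + (-32/3 + 10*π) = -64/3 + 37*π/2.


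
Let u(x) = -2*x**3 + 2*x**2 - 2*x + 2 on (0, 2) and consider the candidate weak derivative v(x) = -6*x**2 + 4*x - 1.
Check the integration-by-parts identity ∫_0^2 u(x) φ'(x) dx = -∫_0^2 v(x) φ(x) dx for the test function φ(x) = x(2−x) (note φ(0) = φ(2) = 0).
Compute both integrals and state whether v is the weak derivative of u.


LHS = 104/15, RHS = 28/5. No, v is not the weak derivative of u.

u(x) = -2*x**3 + 2*x**2 - 2*x + 2, classical derivative u'(x) = -6*x**2 + 4*x - 2.
φ(x) = x(2−x), so φ'(x) = 2 - 2*x.
Note φ(0) = φ(2) = 0, so the boundary term u·φ vanishes.
LHS = ∫_0^2 u(x) φ'(x) dx = ∫_0^2 (4*x^4 - 8*x^3 + 8*x^2 - 8*x + 4) dx. Term by term:
  ∫_0^2 4*x^4 dx = 128/5;  ∫_0^2 -8*x^3 dx = -32;  ∫_0^2 8*x^2 dx = 64/3;
  ∫_0^2 -8*x dx = -16;  ∫_0^2 4 dx = 8.
Sum: 128/5 − 32 + 64/3 − 16 + 8 = 104/15.
So LHS = 104/15.
∫_0^2 v(x) φ(x) dx = ∫_0^2 (6*x^4 - 16*x^3 + 9*x^2 - 2*x) dx. Term by term:
  ∫_0^2 6*x^4 dx = 192/5;  ∫_0^2 -16*x^3 dx = -64;  ∫_0^2 9*x^2 dx = 24;
  ∫_0^2 -2*x dx = -4.
Sum: 192/5 − 64 + 24 − 4 = -28/5.
So RHS = -∫_0^2 v(x) φ(x) dx = 28/5.
LHS − RHS = 4/3 ≠ 0, so the identity fails.
(For a valid weak derivative the identity must hold for EVERY test function, in particular this one. The failure shows v is NOT the weak derivative of u.)
Correct weak derivative would be u'(x) = -6*x**2 + 4*x - 2.


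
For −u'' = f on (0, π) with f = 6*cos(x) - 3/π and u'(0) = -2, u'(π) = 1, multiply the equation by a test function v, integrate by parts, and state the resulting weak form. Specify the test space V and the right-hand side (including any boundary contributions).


V = H^1(0, π) (v unrestricted at boundary; u is determined up to an additive constant); weak form: ∫_0^π u'v' dx = ∫_0^π (6*cos(x) - 3/π) v dx + v(π) + 2·v(0) for all v ∈ V.

Multiply both sides by a test function v and integrate from 0 to π:
  ∫_0^π −u''(x) v(x) dx = ∫_0^π f(x) v(x) dx.
Integrate the LHS by parts once:
  ∫_0^π −u'' v dx = −[u'(x) v(x)]_0^π + ∫_0^π u'(x) v'(x) dx.
Thus ∫_0^π u'(x) v'(x) dx = ∫_0^π f(x) v(x) dx + [u'(x) v(x)]_0^π.
Choose V so that boundary terms are either known or forced to vanish.
u has inhomogeneous Neumann u'(0) = -2, u'(π) = 1. [u' v]_0^π = (1)·v(π) − (-2)·v(0) = v(π) + 2·v(0). Take V = H^1(0, π); boundary term becomes part of RHS.
Weak formulation: find u (satisfying any essential BC) such that ∫_0^π u'(x) v'(x) dx = ∫_0^π f v dx + v(π) + 2·v(0) for all v ∈ V (Neumann data are natural BCs: they enter the RHS as boundary terms).
Substituting f(x) = 6*cos(x) - 3/π, the right-hand side is ∫_0^π (6*cos(x) - 3/π) v dx + v(π) + 2·v(0).
Compatibility check (pure Neumann): taking v ≡ 1 ∈ V gives 0 = ∫_0^π f dx + (1) − (-2), i.e. ∫_0^π f dx must equal u'(0) − u'(π) = -3. Indeed ∫_0^π (6*cos(x) - 3/π) dx = -3, so the data are compatible. The solution is then unique only up to an additive constant (fix it e.g. by requiring ∫_0^π u dx = 0).


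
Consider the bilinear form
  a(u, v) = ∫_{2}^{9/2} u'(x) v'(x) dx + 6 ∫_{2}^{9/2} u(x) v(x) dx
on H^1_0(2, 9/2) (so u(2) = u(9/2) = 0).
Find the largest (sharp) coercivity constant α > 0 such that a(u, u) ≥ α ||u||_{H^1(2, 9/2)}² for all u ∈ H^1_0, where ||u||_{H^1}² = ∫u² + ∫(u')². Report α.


α = 1

Coercivity of a(·,·) on H^1_0(2, 9/2) means a(u, u) ≥ α ||u||_{H^1}² for every u ∈ H^1_0.
The interval has length L = 5/2, and Poincaré/coercivity depend only on L. Here a(u, u) = ∫(u')² + (6)·∫u².
Here c = 6 ≥ 1, so a(u,u) = ∫(u')² + c∫u² ≥ ∫(u')² + ∫u² = ||u||_{H^1}², i.e. α = 1 works. No larger α is possible: a(u,u) ≥ α||u||_{H^1}² means (1−α)∫(u')² ≥ (α−c)∫u², and for the modes u_n = sin(nπ(x−x₀)/L) (x₀ the left endpoint) one has ∫u_n²/∫(u_n')² = (L/(nπ))² → 0, so a(u_n,u_n)/||u_n||_{H^1}² → 1. Hence the optimal constant is α = 1.
Therefore α = 1.


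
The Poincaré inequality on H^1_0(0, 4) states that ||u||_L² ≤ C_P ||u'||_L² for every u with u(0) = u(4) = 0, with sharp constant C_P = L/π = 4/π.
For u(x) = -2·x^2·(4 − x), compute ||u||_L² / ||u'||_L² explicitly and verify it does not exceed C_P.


||u||_L² / ||u'||_L² = 2*sqrt(14)/7 < C_P = 4/π.

u(x) = -2·x^2·(4 − x), so u'(x) = 2*x*(3*x - 8).
u(x) = -2·x^2·(4 − x) vanishes at x = 0 and x = 4, so u ∈ H^1_0(0, 4). Differentiate via the product rule and integrate the resulting polynomials term by term.
  ∫_0^4 u² dx = ∫_0^4 (4*x^6 - 32*x^5 + 64*x^4) dx. Term by term:
    ∫_0^4 4*x^6 dx = 65536/7;  ∫_0^4 -32*x^5 dx = -65536/3;  ∫_0^4 64*x^4 dx = 65536/5.
  Sum: 65536/7 − 65536/3 + 65536/5 = 65536/105.
  ∫_0^4 (u')² dx = ∫_0^4 (36*x^4 - 192*x^3 + 256*x^2) dx. Term by term:
    ∫_0^4 36*x^4 dx = 36864/5;  ∫_0^4 -192*x^3 dx = -12288;  ∫_0^4 256*x^2 dx = 16384/3.
  Sum: 36864/5 − 12288 + 16384/3 = 8192/15.
∫_0^4 u² dx = 65536/105, so ||u||_L² = 256*sqrt(105)/105.
∫_0^4 (u')² dx = 8192/15, so ||u'||_L² = 64*sqrt(30)/15.
Ratio ||u||_L² / ||u'||_L² = 2*sqrt(14)/7.
Sharp Poincaré constant on H^1_0(0, 4) is C_P = L/π = 4/π, achieved by sin(π/4·x).
A polynomial bump cannot attain the sharp Poincaré constant (only the first sine eigenfunction does), so the ratio is strictly less than C_P, consistent with ||u||_L² ≤ C_P ||u'||_L².


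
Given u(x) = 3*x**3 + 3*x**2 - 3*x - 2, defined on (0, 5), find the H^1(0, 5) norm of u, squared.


||u||_{H^1}^2 = 2847585/14

The H^1 norm (squared) on an interval (0, L) is
  ||u||_{H^1}^2 = ∫_0^L u(x)^2 dx + ∫_0^L u'(x)^2 dx.
Compute u'(x) = 9*x**2 + 6*x - 3.
Then u(x)^2 = 9*x**6 + 18*x**5 - 9*x**4 - 30*x**3 - 3*x**2 + 12*x + 4 and u'(x)^2 = 81*x**4 + 108*x**3 - 18*x**2 - 36*x + 9.
Integrate each monomial from 0 to 5 using ∫_0^5 c·x^n dx = c·5^(n+1)/(n+1):
  ∫_0^5 u(x)^2 dx = ∫_0^5 (9*x^6 + 18*x^5 - 9*x^4 - 30*x^3 - 3*x^2 + 12*x + 4) dx. Term by term:
    ∫_0^5 9*x^6 dx = 703125/7;  ∫_0^5 18*x^5 dx = 46875;  ∫_0^5 -9*x^4 dx = -5625;
    ∫_0^5 -30*x^3 dx = -9375/2;  ∫_0^5 -3*x^2 dx = -125;  ∫_0^5 12*x dx = 150;
    ∫_0^5 4 dx = 20.
  Sum: 703125/7 + 46875 − 5625 − 9375/2 − 125 + 150 + 20 = 1918755/14.
  ∫_0^5 u'(x)^2 dx = ∫_0^5 (81*x^4 + 108*x^3 - 18*x^2 - 36*x + 9) dx. Term by term:
    ∫_0^5 81*x^4 dx = 50625;  ∫_0^5 108*x^3 dx = 16875;  ∫_0^5 -18*x^2 dx = -750;
    ∫_0^5 -36*x dx = -450;  ∫_0^5 9 dx = 45.
  Sum: 50625 + 16875 − 750 − 450 + 45 = 66345.
Adding: ||u||_{H^1}^2 = 1918755/14 + 66345 = 2847585/14.


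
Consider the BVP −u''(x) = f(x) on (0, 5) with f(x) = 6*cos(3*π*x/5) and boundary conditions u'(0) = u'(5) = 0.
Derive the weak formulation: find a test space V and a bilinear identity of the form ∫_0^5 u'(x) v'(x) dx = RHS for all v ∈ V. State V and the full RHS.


V = H^1(0, 5) (no boundary constraint on v; u is determined up to an additive constant); weak form: ∫_0^5 u'v' dx = ∫_0^5 (6*cos(3*π*x/5)) v dx for all v ∈ V.

Multiply both sides by a test function v and integrate from 0 to 5:
  ∫_0^5 −u''(x) v(x) dx = ∫_0^5 f(x) v(x) dx.
Integrate the LHS by parts once:
  ∫_0^5 −u'' v dx = −[u'(x) v(x)]_0^5 + ∫_0^5 u'(x) v'(x) dx.
Thus ∫_0^5 u'(x) v'(x) dx = ∫_0^5 f(x) v(x) dx + [u'(x) v(x)]_0^5.
Choose V so that boundary terms are either known or forced to vanish.
u has homogeneous Neumann: u'(0) = u'(5) = 0. So [u' v]_0^5 = 0·v(5) − 0·v(0) = 0 for any v; take V = H^1(0, 5).
Weak formulation: find u (satisfying any essential BC) such that ∫_0^5 u'(x) v'(x) dx = ∫_0^5 f v dx for all v ∈ V (homogeneous Neumann, so boundary terms vanish).
Substituting f(x) = 6*cos(3*π*x/5), the right-hand side is ∫_0^5 (6*cos(3*π*x/5)) v dx.
Compatibility check (pure Neumann): taking v ≡ 1 ∈ V gives 0 = ∫_0^5 f dx + (0) − (0), i.e. ∫_0^5 f dx must equal u'(0) − u'(5) = 0. Indeed ∫_0^5 (6*cos(3*π*x/5)) dx = 0, so the data are compatible. The solution is then unique only up to an additive constant (fix it e.g. by requiring ∫_0^5 u dx = 0).


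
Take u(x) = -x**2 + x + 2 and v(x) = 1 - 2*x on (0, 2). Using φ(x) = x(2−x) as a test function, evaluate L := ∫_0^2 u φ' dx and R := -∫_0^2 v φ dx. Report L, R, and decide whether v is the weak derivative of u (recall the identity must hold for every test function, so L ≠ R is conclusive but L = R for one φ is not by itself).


LHS = 4/3, RHS = 4/3. Yes, v = u' weakly.

u(x) = -x**2 + x + 2, classical derivative u'(x) = 1 - 2*x.
φ(x) = x(2−x), so φ'(x) = 2 - 2*x.
Note φ(0) = φ(2) = 0, so the boundary term u·φ vanishes.
LHS = ∫_0^2 u(x) φ'(x) dx = ∫_0^2 (2*x^3 - 4*x^2 - 2*x + 4) dx. Term by term:
  ∫_0^2 2*x^3 dx = 8;  ∫_0^2 -4*x^2 dx = -32/3;  ∫_0^2 -2*x dx = -4;
  ∫_0^2 4 dx = 8.
Sum: 8 − 32/3 − 4 + 8 = 4/3.
So LHS = 4/3.
∫_0^2 v(x) φ(x) dx = ∫_0^2 (2*x^3 - 5*x^2 + 2*x) dx. Term by term:
  ∫_0^2 2*x^3 dx = 8;  ∫_0^2 -5*x^2 dx = -40/3;  ∫_0^2 2*x dx = 4.
Sum: 8 − 40/3 + 4 = -4/3.
So RHS = -∫_0^2 v(x) φ(x) dx = 4/3.
LHS = RHS, so the identity holds for this test φ.
Moreover u is smooth here and v(x) = u'(x) = 1 - 2*x pointwise, so the identity holds for every test function. Hence v is the weak derivative of u.


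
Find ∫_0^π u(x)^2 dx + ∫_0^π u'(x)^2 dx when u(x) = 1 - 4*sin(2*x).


||u||_{H^1(0,π)}^2 = 41*π

u'(x) = -8*cos(2*x).
Expand u² and (u')² and integrate term by term on (0, π), using: for integers n ≥ 1, ∫_0^π sin²(nx) dx = ∫_0^π cos²(nx) dx = π/2; for n ≠ n', ∫_0^π sin(nx)sin(n'x) dx = ∫_0^π cos(nx)cos(n'x) dx = 0; and by product-to-sum, ∫_0^π sin(nx)cos(n'x) dx = ½∫_0^π [sin((n+n')x) + sin((n−n')x)] dx, which is 0 when n+n' is even and 2n/(n²−n'²) when n+n' is odd (it need not vanish on (0, π)). For the constant mode: ∫_0^π 1 dx = π, ∫_0^π cos(nx) dx = 0, ∫_0^π sin(nx) dx = (1−(−1)^n)/n.
  u² squared terms: (1)²·∫1 dx = 1·π = π;  (-4)²·∫sin(2x)² dx = 16·π/2 = 8*π.
  u² cross terms: 2·(1)·(-4)·∫1·sin(2x) dx = -8·(0) = 0.
  So ∫_0^π u² dx = π + 8*π + 0 = 9*π.
  (u')² squared terms: (-8)²·∫cos(2x)² dx = 64·π/2 = 32*π.
  So ∫_0^π (u')² dx = 32*π.
||u||_{H^1}^2 = (9*π) + (32*π) = 41*π.


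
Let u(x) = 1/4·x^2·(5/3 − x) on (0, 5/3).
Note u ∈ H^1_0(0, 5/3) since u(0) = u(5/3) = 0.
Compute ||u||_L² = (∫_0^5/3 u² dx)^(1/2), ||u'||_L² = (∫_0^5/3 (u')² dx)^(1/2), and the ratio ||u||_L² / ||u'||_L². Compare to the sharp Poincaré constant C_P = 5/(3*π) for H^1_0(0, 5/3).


||u||_L² / ||u'||_L² = 5*sqrt(14)/42 < C_P = 5/(3*π).

u(x) = 1/4·x^2·(5/3 − x), so u'(x) = x*(10 - 9*x)/12.
u(x) = 1/4·x^2·(5/3 − x) vanishes at x = 0 and x = 5/3, so u ∈ H^1_0(0, 5/3). Differentiate via the product rule and integrate the resulting polynomials term by term.
  ∫_0^5/3 u² dx = ∫_0^5/3 (x^6/16 - 5*x^5/24 + 25*x^4/144) dx. Term by term:
    ∫_0^5/3 x^6/16 dx = 78125/244944;  ∫_0^5/3 -5*x^5/24 dx = -78125/104976;  ∫_0^5/3 25*x^4/144 dx = 15625/34992.
  Sum: 78125/244944 − 78125/104976 + 15625/34992 = 15625/734832.
  ∫_0^5/3 (u')² dx = ∫_0^5/3 (9*x^4/16 - 5*x^3/4 + 25*x^2/36) dx. Term by term:
    ∫_0^5/3 9*x^4/16 dx = 625/432;  ∫_0^5/3 -5*x^3/4 dx = -3125/1296;  ∫_0^5/3 25*x^2/36 dx = 3125/2916.
  Sum: 625/432 − 3125/1296 + 3125/2916 = 625/5832.
∫_0^5/3 u² dx = 15625/734832, so ||u||_L² = 125*sqrt(7)/2268.
∫_0^5/3 (u')² dx = 625/5832, so ||u'||_L² = 25*sqrt(2)/108.
Ratio ||u||_L² / ||u'||_L² = 5*sqrt(14)/42.
Sharp Poincaré constant on H^1_0(0, 5/3) is C_P = L/π = 5/(3*π), achieved by sin(3*π/5·x).
A polynomial bump cannot attain the sharp Poincaré constant (only the first sine eigenfunction does), so the ratio is strictly less than C_P, consistent with ||u||_L² ≤ C_P ||u'||_L².


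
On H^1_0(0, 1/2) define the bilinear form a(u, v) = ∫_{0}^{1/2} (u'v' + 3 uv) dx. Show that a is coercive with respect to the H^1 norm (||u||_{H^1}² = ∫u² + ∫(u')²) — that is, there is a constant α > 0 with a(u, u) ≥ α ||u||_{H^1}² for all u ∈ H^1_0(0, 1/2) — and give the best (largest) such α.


α = 1

Coercivity of a(·,·) on H^1_0(0, 1/2) means a(u, u) ≥ α ||u||_{H^1}² for every u ∈ H^1_0.
The interval has length L = 1/2, and Poincaré/coercivity depend only on L. Here a(u, u) = ∫(u')² + (3)·∫u².
Here c = 3 ≥ 1, so a(u,u) = ∫(u')² + c∫u² ≥ ∫(u')² + ∫u² = ||u||_{H^1}², i.e. α = 1 works. No larger α is possible: a(u,u) ≥ α||u||_{H^1}² means (1−α)∫(u')² ≥ (α−c)∫u², and for the modes u_n = sin(nπ(x−x₀)/L) (x₀ the left endpoint) one has ∫u_n²/∫(u_n')² = (L/(nπ))² → 0, so a(u_n,u_n)/||u_n||_{H^1}² → 1. Hence the optimal constant is α = 1.
Therefore α = 1.


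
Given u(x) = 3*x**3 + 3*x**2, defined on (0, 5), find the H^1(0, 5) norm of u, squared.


||u||_{H^1}^2 = 1553625/7

The H^1 norm (squared) on an interval (0, L) is
  ||u||_{H^1}^2 = ∫_0^L u(x)^2 dx + ∫_0^L u'(x)^2 dx.
Compute u'(x) = 9*x**2 + 6*x.
Then u(x)^2 = 9*x**6 + 18*x**5 + 9*x**4 and u'(x)^2 = 81*x**4 + 108*x**3 + 36*x**2.
Integrate each monomial from 0 to 5 using ∫_0^5 c·x^n dx = c·5^(n+1)/(n+1):
  ∫_0^5 u(x)^2 dx = ∫_0^5 (9*x^6 + 18*x^5 + 9*x^4) dx. Term by term:
    ∫_0^5 9*x^6 dx = 703125/7;  ∫_0^5 18*x^5 dx = 46875;  ∫_0^5 9*x^4 dx = 5625.
  Sum: 703125/7 + 46875 + 5625 = 1070625/7.
  ∫_0^5 u'(x)^2 dx = ∫_0^5 (81*x^4 + 108*x^3 + 36*x^2) dx. Term by term:
    ∫_0^5 81*x^4 dx = 50625;  ∫_0^5 108*x^3 dx = 16875;  ∫_0^5 36*x^2 dx = 1500.
  Sum: 50625 + 16875 + 1500 = 69000.
Adding: ||u||_{H^1}^2 = 1070625/7 + 69000 = 1553625/7.


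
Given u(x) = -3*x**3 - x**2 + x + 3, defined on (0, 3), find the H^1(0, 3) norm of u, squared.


||u||_{H^1}^2 = 259926/35

The H^1 norm (squared) on an interval (0, L) is
  ||u||_{H^1}^2 = ∫_0^L u(x)^2 dx + ∫_0^L u'(x)^2 dx.
Compute u'(x) = -9*x**2 - 2*x + 1.
Then u(x)^2 = 9*x**6 + 6*x**5 - 5*x**4 - 20*x**3 - 5*x**2 + 6*x + 9 and u'(x)^2 = 81*x**4 + 36*x**3 - 14*x**2 - 4*x + 1.
Integrate each monomial from 0 to 3 using ∫_0^3 c·x^n dx = c·3^(n+1)/(n+1):
  ∫_0^3 u(x)^2 dx = ∫_0^3 (9*x^6 + 6*x^5 - 5*x^4 - 20*x^3 - 5*x^2 + 6*x + 9) dx. Term by term:
    ∫_0^3 9*x^6 dx = 19683/7;  ∫_0^3 6*x^5 dx = 729;  ∫_0^3 -5*x^4 dx = -243;
    ∫_0^3 -20*x^3 dx = -405;  ∫_0^3 -5*x^2 dx = -45;  ∫_0^3 6*x dx = 27;
    ∫_0^3 9 dx = 27.
  Sum: 19683/7 + 729 − 243 − 405 − 45 + 27 + 27 = 20313/7.
  ∫_0^3 u'(x)^2 dx = ∫_0^3 (81*x^4 + 36*x^3 - 14*x^2 - 4*x + 1) dx. Term by term:
    ∫_0^3 81*x^4 dx = 19683/5;  ∫_0^3 36*x^3 dx = 729;  ∫_0^3 -14*x^2 dx = -126;
    ∫_0^3 -4*x dx = -18;  ∫_0^3 1 dx = 3.
  Sum: 19683/5 + 729 − 126 − 18 + 3 = 22623/5.
Adding: ||u||_{H^1}^2 = 20313/7 + 22623/5 = 259926/35.


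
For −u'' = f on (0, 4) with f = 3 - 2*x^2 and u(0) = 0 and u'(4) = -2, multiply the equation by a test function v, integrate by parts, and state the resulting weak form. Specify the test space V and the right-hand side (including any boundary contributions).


V = {v ∈ H^1(0, 4) : v(0) = 0} (test functions vanish at x = 0 where u is specified); weak form: ∫_0^4 u'v' dx = ∫_0^4 (3 - 2*x^2) v dx − 2·v(4) for all v ∈ V.

Multiply both sides by a test function v and integrate from 0 to 4:
  ∫_0^4 −u''(x) v(x) dx = ∫_0^4 f(x) v(x) dx.
Integrate the LHS by parts once:
  ∫_0^4 −u'' v dx = −[u'(x) v(x)]_0^4 + ∫_0^4 u'(x) v'(x) dx.
Thus ∫_0^4 u'(x) v'(x) dx = ∫_0^4 f(x) v(x) dx + [u'(x) v(x)]_0^4.
Choose V so that boundary terms are either known or forced to vanish.
Mixed BC: u(0) = 0 (Dirichlet) and u'(4) = -2 (Neumann). Define V = {v ∈ H^1(0, 4) : v(0) = 0}. Then [u' v]_0^4 = u'(4)·v(4) − u'(0)·0 = − 2·v(4).
Weak formulation: find u (satisfying any essential BC) such that ∫_0^4 u'(x) v'(x) dx = ∫_0^4 f v dx − 2·v(4) for all v ∈ V (Dirichlet at 0 absorbed into V; Neumann datum at x = 4 contributes the boundary term).
Substituting f(x) = 3 - 2*x^2, the right-hand side is ∫_0^4 (3 - 2*x^2) v dx − 2·v(4).


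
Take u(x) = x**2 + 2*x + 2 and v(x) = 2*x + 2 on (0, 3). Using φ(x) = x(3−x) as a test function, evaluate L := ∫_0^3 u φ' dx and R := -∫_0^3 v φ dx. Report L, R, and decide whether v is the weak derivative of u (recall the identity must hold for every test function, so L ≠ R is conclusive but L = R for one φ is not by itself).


LHS = -45/2, RHS = -45/2. Yes, v = u' weakly.

u(x) = x**2 + 2*x + 2, classical derivative u'(x) = 2*x + 2.
φ(x) = x(3−x), so φ'(x) = 3 - 2*x.
Note φ(0) = φ(3) = 0, so the boundary term u·φ vanishes.
LHS = ∫_0^3 u(x) φ'(x) dx = ∫_0^3 (-2*x^3 - x^2 + 2*x + 6) dx. Term by term:
  ∫_0^3 -2*x^3 dx = -81/2;  ∫_0^3 -x^2 dx = -9;  ∫_0^3 2*x dx = 9;
  ∫_0^3 6 dx = 18.
Sum: -81/2 − 9 + 9 + 18 = -45/2.
So LHS = -45/2.
∫_0^3 v(x) φ(x) dx = ∫_0^3 (-2*x^3 + 4*x^2 + 6*x) dx. Term by term:
  ∫_0^3 -2*x^3 dx = -81/2;  ∫_0^3 4*x^2 dx = 36;  ∫_0^3 6*x dx = 27.
Sum: -81/2 + 36 + 27 = 45/2.
So RHS = -∫_0^3 v(x) φ(x) dx = -45/2.
LHS = RHS, so the identity holds for this test φ.
Moreover u is smooth here and v(x) = u'(x) = 2*x + 2 pointwise, so the identity holds for every test function. Hence v is the weak derivative of u.


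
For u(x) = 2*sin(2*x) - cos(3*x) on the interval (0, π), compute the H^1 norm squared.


||u||_{H^1(0,π)}^2 = 32 + 15*π

u'(x) = 3*sin(3*x) + 4*cos(2*x).
Expand u² and (u')² and integrate term by term on (0, π), using: for integers n ≥ 1, ∫_0^π sin²(nx) dx = ∫_0^π cos²(nx) dx = π/2; for n ≠ n', ∫_0^π sin(nx)sin(n'x) dx = ∫_0^π cos(nx)cos(n'x) dx = 0; and by product-to-sum, ∫_0^π sin(nx)cos(n'x) dx = ½∫_0^π [sin((n+n')x) + sin((n−n')x)] dx, which is 0 when n+n' is even and 2n/(n²−n'²) when n+n' is odd (it need not vanish on (0, π)).
  u² squared terms: (-1)²·∫cos(3x)² dx = 1·π/2 = π/2;  (2)²·∫sin(2x)² dx = 4·π/2 = 2*π.
  u² cross terms: 2·(-1)·(2)·∫cos(3x)·sin(2x) dx = -4·(-4/5) = 16/5.
  So ∫_0^π u² dx = π/2 + 2*π + 16/5 = 16/5 + 5*π/2.
  (u')² squared terms: (3)²·∫sin(3x)² dx = 9·π/2 = 9*π/2;  (4)²·∫cos(2x)² dx = 16·π/2 = 8*π.
  (u')² cross terms: 2·(3)·(4)·∫sin(3x)·cos(2x) dx = 24·(6/5) = 144/5.
  So ∫_0^π (u')² dx = 9*π/2 + 8*π + 144/5 = 144/5 + 25*π/2.
||u||_{H^1}^2 = (16/5 + 5*π/2) + (144/5 + 25*π/2) = 32 + 15*π.


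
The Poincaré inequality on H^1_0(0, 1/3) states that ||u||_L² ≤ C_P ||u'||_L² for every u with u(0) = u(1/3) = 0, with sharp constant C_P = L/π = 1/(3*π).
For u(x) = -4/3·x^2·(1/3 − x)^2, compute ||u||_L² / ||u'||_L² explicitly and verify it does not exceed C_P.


||u||_L² / ||u'||_L² = sqrt(3)/18 < C_P = 1/(3*π).

u(x) = -4/3·x^2·(1/3 − x)^2, so u'(x) = 8*x*(-18*x^2 + 9*x - 1)/27.
u(x) = -4/3·x^2·(1/3 − x)^2 vanishes at x = 0 and x = 1/3, so u ∈ H^1_0(0, 1/3). Differentiate via the product rule and integrate the resulting polynomials term by term.
  ∫_0^1/3 u² dx = ∫_0^1/3 (16*x^8/9 - 64*x^7/27 + 32*x^6/27 - 64*x^5/243 + 16*x^4/729) dx. Term by term:
    ∫_0^1/3 16*x^8/9 dx = 16/1594323;  ∫_0^1/3 -64*x^7/27 dx = -8/177147;  ∫_0^1/3 32*x^6/27 dx = 32/413343;
    ∫_0^1/3 -64*x^5/243 dx = -32/531441;  ∫_0^1/3 16*x^4/729 dx = 16/885735.
  Sum: 16/1594323 − 8/177147 + 32/413343 − 32/531441 + 16/885735 = 8/55801305.
  ∫_0^1/3 (u')² dx = ∫_0^1/3 (256*x^6/9 - 256*x^5/9 + 832*x^4/81 - 128*x^3/81 + 64*x^2/729) dx. Term by term:
    ∫_0^1/3 256*x^6/9 dx = 256/137781;  ∫_0^1/3 -256*x^5/9 dx = -128/19683;  ∫_0^1/3 832*x^4/81 dx = 832/98415;
    ∫_0^1/3 -128*x^3/81 dx = -32/6561;  ∫_0^1/3 64*x^2/729 dx = 64/59049.
  Sum: 256/137781 − 128/19683 + 832/98415 − 32/6561 + 64/59049 = 32/2066715.
∫_0^1/3 u² dx = 8/55801305, so ||u||_L² = 2*sqrt(210)/76545.
∫_0^1/3 (u')² dx = 32/2066715, so ||u'||_L² = 4*sqrt(70)/8505.
Ratio ||u||_L² / ||u'||_L² = sqrt(3)/18.
Sharp Poincaré constant on H^1_0(0, 1/3) is C_P = L/π = 1/(3*π), achieved by sin(3*π·x).
A polynomial bump cannot attain the sharp Poincaré constant (only the first sine eigenfunction does), so the ratio is strictly less than C_P, consistent with ||u||_L² ≤ C_P ||u'||_L².


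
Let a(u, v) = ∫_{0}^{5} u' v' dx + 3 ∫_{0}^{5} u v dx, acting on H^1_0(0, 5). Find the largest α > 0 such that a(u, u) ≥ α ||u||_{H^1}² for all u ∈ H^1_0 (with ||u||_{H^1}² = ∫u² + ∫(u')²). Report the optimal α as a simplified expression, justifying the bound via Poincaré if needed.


α = 1

Coercivity of a(·,·) on H^1_0(0, 5) means a(u, u) ≥ α ||u||_{H^1}² for every u ∈ H^1_0.
The interval has length L = 5, and Poincaré/coercivity depend only on L. Here a(u, u) = ∫(u')² + (3)·∫u².
Here c = 3 ≥ 1, so a(u,u) = ∫(u')² + c∫u² ≥ ∫(u')² + ∫u² = ||u||_{H^1}², i.e. α = 1 works. No larger α is possible: a(u,u) ≥ α||u||_{H^1}² means (1−α)∫(u')² ≥ (α−c)∫u², and for the modes u_n = sin(nπ(x−x₀)/L) (x₀ the left endpoint) one has ∫u_n²/∫(u_n')² = (L/(nπ))² → 0, so a(u_n,u_n)/||u_n||_{H^1}² → 1. Hence the optimal constant is α = 1.
Therefore α = 1.


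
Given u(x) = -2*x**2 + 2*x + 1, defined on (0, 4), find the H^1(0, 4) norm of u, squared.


||u||_{H^1}^2 = 8588/15

The H^1 norm (squared) on an interval (0, L) is
  ||u||_{H^1}^2 = ∫_0^L u(x)^2 dx + ∫_0^L u'(x)^2 dx.
Compute u'(x) = 2 - 4*x.
Then u(x)^2 = 4*x**4 - 8*x**3 + 4*x + 1 and u'(x)^2 = 16*x**2 - 16*x + 4.
Integrate each monomial from 0 to 4 using ∫_0^4 c·x^n dx = c·4^(n+1)/(n+1):
  ∫_0^4 u(x)^2 dx = ∫_0^4 (4*x^4 - 8*x^3 + 4*x + 1) dx. Term by term:
    ∫_0^4 4*x^4 dx = 4096/5;  ∫_0^4 -8*x^3 dx = -512;  ∫_0^4 4*x dx = 32;
    ∫_0^4 1 dx = 4.
  Sum: 4096/5 − 512 + 32 + 4 = 1716/5.
  ∫_0^4 u'(x)^2 dx = ∫_0^4 (16*x^2 - 16*x + 4) dx. Term by term:
    ∫_0^4 16*x^2 dx = 1024/3;  ∫_0^4 -16*x dx = -128;  ∫_0^4 4 dx = 16.
  Sum: 1024/3 − 128 + 16 = 688/3.
Adding: ||u||_{H^1}^2 = 1716/5 + 688/3 = 8588/15.


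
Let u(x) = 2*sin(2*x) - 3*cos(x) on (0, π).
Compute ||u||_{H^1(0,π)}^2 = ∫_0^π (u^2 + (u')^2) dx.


||u||_{H^1(0,π)}^2 = -32 + 19*π

u'(x) = 3*sin(x) + 4*cos(2*x).
Expand u² and (u')² and integrate term by term on (0, π), using: for integers n ≥ 1, ∫_0^π sin²(nx) dx = ∫_0^π cos²(nx) dx = π/2; for n ≠ n', ∫_0^π sin(nx)sin(n'x) dx = ∫_0^π cos(nx)cos(n'x) dx = 0; and by product-to-sum, ∫_0^π sin(nx)cos(n'x) dx = ½∫_0^π [sin((n+n')x) + sin((n−n')x)] dx, which is 0 when n+n' is even and 2n/(n²−n'²) when n+n' is odd (it need not vanish on (0, π)).
  u² squared terms: (-3)²·∫cos(x)² dx = 9·π/2 = 9*π/2;  (2)²·∫sin(2x)² dx = 4·π/2 = 2*π.
  u² cross terms: 2·(-3)·(2)·∫cos(x)·sin(2x) dx = -12·(4/3) = -16.
  So ∫_0^π u² dx = 9*π/2 + 2*π − 16 = -16 + 13*π/2.
  (u')² squared terms: (3)²·∫sin(x)² dx = 9·π/2 = 9*π/2;  (4)²·∫cos(2x)² dx = 16·π/2 = 8*π.
  (u')² cross terms: 2·(3)·(4)·∫sin(x)·cos(2x) dx = 24·(-2/3) = -16.
  So ∫_0^π (u')² dx = 9*π/2 + 8*π − 16 = -16 + 25*π/2.
||u||_{H^1}^2 = (-16 + 13*π/2) + (-16 + 25*π/2) = -32 + 19*π.


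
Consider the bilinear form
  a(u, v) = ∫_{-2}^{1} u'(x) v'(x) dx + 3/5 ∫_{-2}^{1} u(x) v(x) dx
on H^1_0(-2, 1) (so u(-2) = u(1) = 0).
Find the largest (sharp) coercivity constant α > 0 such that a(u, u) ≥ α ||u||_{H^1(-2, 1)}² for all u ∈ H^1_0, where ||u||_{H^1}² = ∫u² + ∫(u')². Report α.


α = (27/5 + π^2)/(9 + π^2)

Coercivity of a(·,·) on H^1_0(-2, 1) means a(u, u) ≥ α ||u||_{H^1}² for every u ∈ H^1_0.
The interval has length L = 3, and Poincaré/coercivity depend only on L. Here a(u, u) = ∫(u')² + (3/5)·∫u².
Here 0 < c = 3/5 < 1. The condition a(u,u) ≥ α||u||_{H^1}² reads (1−α)∫(u')² ≥ (α−c)∫u². Any admissible α is ≤ 1 (rapidly oscillating u have ∫u²/∫(u')² → 0), and α = 1 would force 0 ≥ (1−c)∫u², impossible since c < 1; so 1−α > 0. By the sharp Poincaré inequality on H^1_0 of an interval of length L, ∫(u')² ≥ (π/L)²∫u² with equality for the first sine mode sin(π(x−x₀)/L) (x₀ the left endpoint), so the inequality holds for all u iff (1−α)(π/L)² ≥ α − c, i.e. α ≤ ((π/L)² + c)/((π/L)² + 1) = (1 + c(L/π)²)/(1 + (L/π)²). With (π/L)² = π^2/9 and c = 3/5, the largest admissible constant is α = ((π/L)² + c)/((π/L)² + 1).
Simplifying, α = (27/5 + π^2)/(9 + π^2).


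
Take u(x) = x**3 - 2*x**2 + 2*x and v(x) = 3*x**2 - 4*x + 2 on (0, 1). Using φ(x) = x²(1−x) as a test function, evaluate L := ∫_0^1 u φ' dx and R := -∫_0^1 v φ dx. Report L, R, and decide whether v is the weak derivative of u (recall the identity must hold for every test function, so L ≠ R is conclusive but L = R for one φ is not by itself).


LHS = -1/15, RHS = -1/15. Yes, v = u' weakly.

u(x) = x**3 - 2*x**2 + 2*x, classical derivative u'(x) = 3*x**2 - 4*x + 2.
φ(x) = x²(1−x), so φ'(x) = x*(2 - 3*x).
Note φ(0) = φ(1) = 0, so the boundary term u·φ vanishes.
LHS = ∫_0^1 u(x) φ'(x) dx = ∫_0^1 (-3*x^5 + 8*x^4 - 10*x^3 + 4*x^2) dx. Term by term:
  ∫_0^1 -3*x^5 dx = -1/2;  ∫_0^1 8*x^4 dx = 8/5;  ∫_0^1 -10*x^3 dx = -5/2;
  ∫_0^1 4*x^2 dx = 4/3.
Sum: -1/2 + 8/5 − 5/2 + 4/3 = -1/15.
So LHS = -1/15.
∫_0^1 v(x) φ(x) dx = ∫_0^1 (-3*x^5 + 7*x^4 - 6*x^3 + 2*x^2) dx. Term by term:
  ∫_0^1 -3*x^5 dx = -1/2;  ∫_0^1 7*x^4 dx = 7/5;  ∫_0^1 -6*x^3 dx = -3/2;
  ∫_0^1 2*x^2 dx = 2/3.
Sum: -1/2 + 7/5 − 3/2 + 2/3 = 1/15.
So RHS = -∫_0^1 v(x) φ(x) dx = -1/15.
LHS = RHS, so the identity holds for this test φ.
Moreover u is smooth here and v(x) = u'(x) = 3*x**2 - 4*x + 2 pointwise, so the identity holds for every test function. Hence v is the weak derivative of u.


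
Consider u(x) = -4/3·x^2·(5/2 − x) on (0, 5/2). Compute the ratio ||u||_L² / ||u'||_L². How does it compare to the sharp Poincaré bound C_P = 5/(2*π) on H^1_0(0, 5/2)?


||u||_L² / ||u'||_L² = 5*sqrt(14)/28 < C_P = 5/(2*π).

u(x) = -4/3·x^2·(5/2 − x), so u'(x) = 4*x*(3*x - 5)/3.
u(x) = -4/3·x^2·(5/2 − x) vanishes at x = 0 and x = 5/2, so u ∈ H^1_0(0, 5/2). Differentiate via the product rule and integrate the resulting polynomials term by term.
  ∫_0^5/2 u² dx = ∫_0^5/2 (16*x^6/9 - 80*x^5/9 + 100*x^4/9) dx. Term by term:
    ∫_0^5/2 16*x^6/9 dx = 78125/504;  ∫_0^5/2 -80*x^5/9 dx = -78125/216;  ∫_0^5/2 100*x^4/9 dx = 15625/72.
  Sum: 78125/504 − 78125/216 + 15625/72 = 15625/1512.
  ∫_0^5/2 (u')² dx = ∫_0^5/2 (16*x^4 - 160*x^3/3 + 400*x^2/9) dx. Term by term:
    ∫_0^5/2 16*x^4 dx = 625/2;  ∫_0^5/2 -160*x^3/3 dx = -3125/6;  ∫_0^5/2 400*x^2/9 dx = 6250/27.
  Sum: 625/2 − 3125/6 + 6250/27 = 625/27.
∫_0^5/2 u² dx = 15625/1512, so ||u||_L² = 125*sqrt(42)/252.
∫_0^5/2 (u')² dx = 625/27, so ||u'||_L² = 25*sqrt(3)/9.
Ratio ||u||_L² / ||u'||_L² = 5*sqrt(14)/28.
Sharp Poincaré constant on H^1_0(0, 5/2) is C_P = L/π = 5/(2*π), achieved by sin(2*π/5·x).
A polynomial bump cannot attain the sharp Poincaré constant (only the first sine eigenfunction does), so the ratio is strictly less than C_P, consistent with ||u||_L² ≤ C_P ||u'||_L².


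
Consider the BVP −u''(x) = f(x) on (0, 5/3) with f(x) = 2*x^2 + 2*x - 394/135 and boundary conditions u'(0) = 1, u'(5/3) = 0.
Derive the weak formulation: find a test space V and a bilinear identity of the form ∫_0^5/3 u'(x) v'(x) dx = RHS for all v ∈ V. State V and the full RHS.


V = H^1(0, 5/3) (v unrestricted at boundary; u is determined up to an additive constant); weak form: ∫_0^5/3 u'v' dx = ∫_0^5/3 (2*x^2 + 2*x - 394/135) v dx − v(0) for all v ∈ V.

Multiply both sides by a test function v and integrate from 0 to 5/3:
  ∫_0^5/3 −u''(x) v(x) dx = ∫_0^5/3 f(x) v(x) dx.
Integrate the LHS by parts once:
  ∫_0^5/3 −u'' v dx = −[u'(x) v(x)]_0^5/3 + ∫_0^5/3 u'(x) v'(x) dx.
Thus ∫_0^5/3 u'(x) v'(x) dx = ∫_0^5/3 f(x) v(x) dx + [u'(x) v(x)]_0^5/3.
Choose V so that boundary terms are either known or forced to vanish.
u has inhomogeneous Neumann u'(0) = 1, u'(5/3) = 0. [u' v]_0^5/3 = (0)·v(5/3) − (1)·v(0) = − v(0). Take V = H^1(0, 5/3); boundary term becomes part of RHS.
Weak formulation: find u (satisfying any essential BC) such that ∫_0^5/3 u'(x) v'(x) dx = ∫_0^5/3 f v dx − v(0) for all v ∈ V (Neumann data are natural BCs: they enter the RHS as boundary terms).
Substituting f(x) = 2*x^2 + 2*x - 394/135, the right-hand side is ∫_0^5/3 (2*x^2 + 2*x - 394/135) v dx − v(0).
Compatibility check (pure Neumann): taking v ≡ 1 ∈ V gives 0 = ∫_0^5/3 f dx + (0) − (1), i.e. ∫_0^5/3 f dx must equal u'(0) − u'(5/3) = 1. Indeed ∫_0^5/3 (2*x^2 + 2*x - 394/135) dx = 1, so the data are compatible. The solution is then unique only up to an additive constant (fix it e.g. by requiring ∫_0^5/3 u dx = 0).


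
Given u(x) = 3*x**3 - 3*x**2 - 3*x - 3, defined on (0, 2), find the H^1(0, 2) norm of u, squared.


||u||_{H^1}^2 = 5928/35

The H^1 norm (squared) on an interval (0, L) is
  ||u||_{H^1}^2 = ∫_0^L u(x)^2 dx + ∫_0^L u'(x)^2 dx.
Compute u'(x) = 9*x**2 - 6*x - 3.
Then u(x)^2 = 9*x**6 - 18*x**5 - 9*x**4 + 27*x**2 + 18*x + 9 and u'(x)^2 = 81*x**4 - 108*x**3 - 18*x**2 + 36*x + 9.
Integrate each monomial from 0 to 2 using ∫_0^2 c·x^n dx = c·2^(n+1)/(n+1):
  ∫_0^2 u(x)^2 dx = ∫_0^2 (9*x^6 - 18*x^5 - 9*x^4 + 27*x^2 + 18*x + 9) dx. Term by term:
    ∫_0^2 9*x^6 dx = 1152/7;  ∫_0^2 -18*x^5 dx = -192;  ∫_0^2 -9*x^4 dx = -288/5;
    ∫_0^2 27*x^2 dx = 72;  ∫_0^2 18*x dx = 36;  ∫_0^2 9 dx = 18.
  Sum: 1152/7 − 192 − 288/5 + 72 + 36 + 18 = 1434/35.
  ∫_0^2 u'(x)^2 dx = ∫_0^2 (81*x^4 - 108*x^3 - 18*x^2 + 36*x + 9) dx. Term by term:
    ∫_0^2 81*x^4 dx = 2592/5;  ∫_0^2 -108*x^3 dx = -432;  ∫_0^2 -18*x^2 dx = -48;
    ∫_0^2 36*x dx = 72;  ∫_0^2 9 dx = 18.
  Sum: 2592/5 − 432 − 48 + 72 + 18 = 642/5.
Adding: ||u||_{H^1}^2 = 1434/35 + 642/5 = 5928/35.


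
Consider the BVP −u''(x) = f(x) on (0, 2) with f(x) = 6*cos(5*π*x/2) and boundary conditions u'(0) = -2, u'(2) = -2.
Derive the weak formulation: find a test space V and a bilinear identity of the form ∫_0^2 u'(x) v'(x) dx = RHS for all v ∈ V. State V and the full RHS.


V = H^1(0, 2) (v unrestricted at boundary; u is determined up to an additive constant); weak form: ∫_0^2 u'v' dx = ∫_0^2 (6*cos(5*π*x/2)) v dx − 2·v(2) + 2·v(0) for all v ∈ V.

Multiply both sides by a test function v and integrate from 0 to 2:
  ∫_0^2 −u''(x) v(x) dx = ∫_0^2 f(x) v(x) dx.
Integrate the LHS by parts once:
  ∫_0^2 −u'' v dx = −[u'(x) v(x)]_0^2 + ∫_0^2 u'(x) v'(x) dx.
Thus ∫_0^2 u'(x) v'(x) dx = ∫_0^2 f(x) v(x) dx + [u'(x) v(x)]_0^2.
Choose V so that boundary terms are either known or forced to vanish.
u has inhomogeneous Neumann u'(0) = -2, u'(2) = -2. [u' v]_0^2 = (-2)·v(2) − (-2)·v(0) = − 2·v(2) + 2·v(0). Take V = H^1(0, 2); boundary term becomes part of RHS.
Weak formulation: find u (satisfying any essential BC) such that ∫_0^2 u'(x) v'(x) dx = ∫_0^2 f v dx − 2·v(2) + 2·v(0) for all v ∈ V (Neumann data are natural BCs: they enter the RHS as boundary terms).
Substituting f(x) = 6*cos(5*π*x/2), the right-hand side is ∫_0^2 (6*cos(5*π*x/2)) v dx − 2·v(2) + 2·v(0).
Compatibility check (pure Neumann): taking v ≡ 1 ∈ V gives 0 = ∫_0^2 f dx + (-2) − (-2), i.e. ∫_0^2 f dx must equal u'(0) − u'(2) = 0. Indeed ∫_0^2 (6*cos(5*π*x/2)) dx = 0, so the data are compatible. The solution is then unique only up to an additive constant (fix it e.g. by requiring ∫_0^2 u dx = 0).


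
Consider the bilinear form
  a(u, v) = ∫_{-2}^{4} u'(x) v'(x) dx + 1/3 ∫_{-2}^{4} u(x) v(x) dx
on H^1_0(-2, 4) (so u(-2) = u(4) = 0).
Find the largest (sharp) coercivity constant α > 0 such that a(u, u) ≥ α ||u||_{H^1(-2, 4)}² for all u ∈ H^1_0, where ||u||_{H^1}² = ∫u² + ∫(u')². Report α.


α = (π^2 + 12)/(π^2 + 36)

Coercivity of a(·,·) on H^1_0(-2, 4) means a(u, u) ≥ α ||u||_{H^1}² for every u ∈ H^1_0.
The interval has length L = 6, and Poincaré/coercivity depend only on L. Here a(u, u) = ∫(u')² + (1/3)·∫u².
Here 0 < c = 1/3 < 1. The condition a(u,u) ≥ α||u||_{H^1}² reads (1−α)∫(u')² ≥ (α−c)∫u². Any admissible α is ≤ 1 (rapidly oscillating u have ∫u²/∫(u')² → 0), and α = 1 would force 0 ≥ (1−c)∫u², impossible since c < 1; so 1−α > 0. By the sharp Poincaré inequality on H^1_0 of an interval of length L, ∫(u')² ≥ (π/L)²∫u² with equality for the first sine mode sin(π(x−x₀)/L) (x₀ the left endpoint), so the inequality holds for all u iff (1−α)(π/L)² ≥ α − c, i.e. α ≤ ((π/L)² + c)/((π/L)² + 1) = (1 + c(L/π)²)/(1 + (L/π)²). With (π/L)² = π^2/36 and c = 1/3, the largest admissible constant is α = ((π/L)² + c)/((π/L)² + 1).
Simplifying, α = (π^2 + 12)/(π^2 + 36).


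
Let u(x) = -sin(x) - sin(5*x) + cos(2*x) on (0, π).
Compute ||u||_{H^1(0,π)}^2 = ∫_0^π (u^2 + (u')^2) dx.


||u||_{H^1(0,π)}^2 = 40/21 + 33*π/2

u'(x) = -2*sin(2*x) - cos(x) - 5*cos(5*x).
Expand u² and (u')² and integrate term by term on (0, π), using: for integers n ≥ 1, ∫_0^π sin²(nx) dx = ∫_0^π cos²(nx) dx = π/2; for n ≠ n', ∫_0^π sin(nx)sin(n'x) dx = ∫_0^π cos(nx)cos(n'x) dx = 0; and by product-to-sum, ∫_0^π sin(nx)cos(n'x) dx = ½∫_0^π [sin((n+n')x) + sin((n−n')x)] dx, which is 0 when n+n' is even and 2n/(n²−n'²) when n+n' is odd (it need not vanish on (0, π)).
  u² squared terms: (-1)²·∫sin(x)² dx = 1·π/2 = π/2;  (-1)²·∫sin(5x)² dx = 1·π/2 = π/2;  (1)²·∫cos(2x)² dx = 1·π/2 = π/2.
  u² cross terms: 2·(-1)·(-1)·∫sin(x)·sin(5x) dx = 2·(0) = 0;  2·(-1)·(1)·∫sin(x)·cos(2x) dx = -2·(-2/3) = 4/3;  2·(-1)·(1)·∫sin(5x)·cos(2x) dx = -2·(10/21) = -20/21.
  So ∫_0^π u² dx = π/2 + π/2 + π/2 + 0 + 4/3 − 20/21 = 8/21 + 3*π/2.
  (u')² squared terms: (-1)²·∫cos(x)² dx = 1·π/2 = π/2;  (-5)²·∫cos(5x)² dx = 25·π/2 = 25*π/2;  (-2)²·∫sin(2x)² dx = 4·π/2 = 2*π.
  (u')² cross terms: 2·(-1)·(-5)·∫cos(x)·cos(5x) dx = 10·(0) = 0;  2·(-1)·(-2)·∫cos(x)·sin(2x) dx = 4·(4/3) = 16/3;  2·(-5)·(-2)·∫cos(5x)·sin(2x) dx = 20·(-4/21) = -80/21.
  So ∫_0^π (u')² dx = π/2 + 25*π/2 + 2*π + 0 + 16/3 − 80/21 = 32/21 + 15*π.
||u||_{H^1}^2 = (8/21 + 3*π/2) + (32/21 + 15*π) = 40/21 + 33*π/2.
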